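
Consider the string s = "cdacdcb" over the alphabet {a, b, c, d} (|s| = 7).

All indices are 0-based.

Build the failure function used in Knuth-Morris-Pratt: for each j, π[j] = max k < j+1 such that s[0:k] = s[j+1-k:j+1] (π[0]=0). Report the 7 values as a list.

π[0] = 0
j=1 s[j]='d': π[1]=0 (border '')
j=2 s[j]='a': π[2]=0 (border '')
j=3 s[j]='c': π[3]=1 (border 'c')
j=4 s[j]='d': π[4]=2 (border 'cd')
j=5 s[j]='c': k: 2→0; π[5]=1 (border 'c')
j=6 s[j]='b': k: 1→0; π[6]=0 (border '')

[0, 0, 0, 1, 2, 1, 0]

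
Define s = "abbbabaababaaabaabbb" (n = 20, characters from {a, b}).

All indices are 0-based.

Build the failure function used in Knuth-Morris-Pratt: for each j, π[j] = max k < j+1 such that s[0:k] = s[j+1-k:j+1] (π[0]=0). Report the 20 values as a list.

π[0] = 0
j=1 s[j]='b': π[1]=0 (border '')
j=2 s[j]='b': π[2]=0 (border '')
j=3 s[j]='b': π[3]=0 (border '')
j=4 s[j]='a': π[4]=1 (border 'a')
j=5 s[j]='b': π[5]=2 (border 'ab')
j=6 s[j]='a': k: 2→0; π[6]=1 (border 'a')
j=7 s[j]='a': k: 1→0; π[7]=1 (border 'a')
j=8 s[j]='b': π[8]=2 (border 'ab')
j=9 s[j]='a': k: 2→0; π[9]=1 (border 'a')
j=10 s[j]='b': π[10]=2 (border 'ab')
j=11 s[j]='a': k: 2→0; π[11]=1 (border 'a')
j=12 s[j]='a': k: 1→0; π[12]=1 (border 'a')
j=13 s[j]='a': k: 1→0; π[13]=1 (border 'a')
j=14 s[j]='b': π[14]=2 (border 'ab')
j=15 s[j]='a': k: 2→0; π[15]=1 (border 'a')
j=16 s[j]='a': k: 1→0; π[16]=1 (border 'a')
j=17 s[j]='b': π[17]=2 (border 'ab')
j=18 s[j]='b': π[18]=3 (border 'abb')
j=19 s[j]='b': π[19]=4 (border 'abbb')

[0, 0, 0, 0, 1, 2, 1, 1, 2, 1, 2, 1, 1, 1, 2, 1, 1, 2, 3, 4]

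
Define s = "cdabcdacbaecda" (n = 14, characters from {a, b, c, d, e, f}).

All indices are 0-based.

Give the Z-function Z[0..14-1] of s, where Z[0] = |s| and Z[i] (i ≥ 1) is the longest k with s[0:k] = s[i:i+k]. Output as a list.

Z[0]=14
i=1: outside box; Z[1]=0
i=2: outside box; Z[2]=0
i=3: outside box; Z[3]=0
i=4: outside box; Z[4]=3 grow→box=[4,7)
i=5: min(r-i=2, Z[1]=0)=0; Z[5]=0
i=6: min(r-i=1, Z[2]=0)=0; Z[6]=0
i=7: outside box; Z[7]=1 grow→box=[7,8)
i=8: outside box; Z[8]=0
i=9: outside box; Z[9]=0
i=10: outside box; Z[10]=0
i=11: outside box; Z[11]=3 grow→box=[11,14)
i=12: min(r-i=2, Z[1]=0)=0; Z[12]=0
i=13: min(r-i=1, Z[2]=0)=0; Z[13]=0

[14, 0, 0, 0, 3, 0, 0, 1, 0, 0, 0, 3, 0, 0]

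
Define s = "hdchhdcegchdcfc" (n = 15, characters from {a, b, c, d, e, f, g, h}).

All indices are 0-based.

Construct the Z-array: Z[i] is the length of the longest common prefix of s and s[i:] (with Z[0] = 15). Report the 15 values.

[15, 0, 0, 1, 3, 0, 0, 0, 0, 0, 3, 0, 0, 0, 0]

Z[0]=15
i=1: outside box; Z[1]=0
i=2: outside box; Z[2]=0
i=3: outside box; Z[3]=1 extend→box=[3,4)
i=4: outside box; Z[4]=3 extend→box=[4,7)
i=5: min(r-i=2, Z[1]=0)=0; Z[5]=0
i=6: min(r-i=1, Z[2]=0)=0; Z[6]=0
i=7: outside box; Z[7]=0
i=8: outside box; Z[8]=0
i=9: outside box; Z[9]=0
i=10: outside box; Z[10]=3 extend→box=[10,13)
i=11: min(r-i=2, Z[1]=0)=0; Z[11]=0
i=12: min(r-i=1, Z[2]=0)=0; Z[12]=0
i=13: outside box; Z[13]=0
i=14: outside box; Z[14]=0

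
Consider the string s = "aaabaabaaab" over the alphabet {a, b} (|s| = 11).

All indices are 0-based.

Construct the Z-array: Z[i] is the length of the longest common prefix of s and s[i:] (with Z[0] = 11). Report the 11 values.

[11, 2, 1, 0, 2, 1, 0, 4, 2, 1, 0]

Z[0]=11
i=1: fresh scan; Z[1]=2 extend→box=[1,3)
i=2: min(r-i=1, Z[1]=2)=1; Z[2]=1
i=3: fresh scan; Z[3]=0
i=4: fresh scan; Z[4]=2 extend→box=[4,6)
i=5: min(r-i=1, Z[1]=2)=1; Z[5]=1
i=6: fresh scan; Z[6]=0
i=7: fresh scan; Z[7]=4 extend→box=[7,11)
i=8: min(r-i=3, Z[1]=2)=2; Z[8]=2
i=9: min(r-i=2, Z[2]=1)=1; Z[9]=1
i=10: min(r-i=1, Z[3]=0)=0; Z[10]=0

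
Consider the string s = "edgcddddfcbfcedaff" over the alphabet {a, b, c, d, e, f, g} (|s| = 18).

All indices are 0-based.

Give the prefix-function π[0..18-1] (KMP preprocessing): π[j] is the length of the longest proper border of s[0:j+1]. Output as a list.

π[0] = 0
j=1 s[j]='d': π[1]=0 (border '')
j=2 s[j]='g': π[2]=0 (border '')
j=3 s[j]='c': π[3]=0 (border '')
j=4 s[j]='d': π[4]=0 (border '')
j=5 s[j]='d': π[5]=0 (border '')
j=6 s[j]='d': π[6]=0 (border '')
j=7 s[j]='d': π[7]=0 (border '')
j=8 s[j]='f': π[8]=0 (border '')
j=9 s[j]='c': π[9]=0 (border '')
j=10 s[j]='b': π[10]=0 (border '')
j=11 s[j]='f': π[11]=0 (border '')
j=12 s[j]='c': π[12]=0 (border '')
j=13 s[j]='e': π[13]=1 (border 'e')
j=14 s[j]='d': π[14]=2 (border 'ed')
j=15 s[j]='a': k: 2→0; π[15]=0 (border '')
j=16 s[j]='f': π[16]=0 (border '')
j=17 s[j]='f': π[17]=0 (border '')

[0, 0, 0, 0, 0, 0, 0, 0, 0, 0, 0, 0, 0, 1, 2, 0, 0, 0]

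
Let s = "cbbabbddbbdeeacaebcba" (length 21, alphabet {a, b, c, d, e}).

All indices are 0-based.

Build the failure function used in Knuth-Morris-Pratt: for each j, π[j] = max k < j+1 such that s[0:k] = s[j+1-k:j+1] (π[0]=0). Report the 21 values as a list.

π[0] = 0
j=1 s[j]='b': π[1]=0 (border '')
j=2 s[j]='b': π[2]=0 (border '')
j=3 s[j]='a': π[3]=0 (border '')
j=4 s[j]='b': π[4]=0 (border '')
j=5 s[j]='b': π[5]=0 (border '')
j=6 s[j]='d': π[6]=0 (border '')
j=7 s[j]='d': π[7]=0 (border '')
j=8 s[j]='b': π[8]=0 (border '')
j=9 s[j]='b': π[9]=0 (border '')
j=10 s[j]='d': π[10]=0 (border '')
j=11 s[j]='e': π[11]=0 (border '')
j=12 s[j]='e': π[12]=0 (border '')
j=13 s[j]='a': π[13]=0 (border '')
j=14 s[j]='c': π[14]=1 (border 'c')
j=15 s[j]='a': k: 1→0; π[15]=0 (border '')
j=16 s[j]='e': π[16]=0 (border '')
j=17 s[j]='b': π[17]=0 (border '')
j=18 s[j]='c': π[18]=1 (border 'c')
j=19 s[j]='b': π[19]=2 (border 'cb')
j=20 s[j]='a': k: 2→0; π[20]=0 (border '')

[0, 0, 0, 0, 0, 0, 0, 0, 0, 0, 0, 0, 0, 0, 1, 0, 0, 0, 1, 2, 0]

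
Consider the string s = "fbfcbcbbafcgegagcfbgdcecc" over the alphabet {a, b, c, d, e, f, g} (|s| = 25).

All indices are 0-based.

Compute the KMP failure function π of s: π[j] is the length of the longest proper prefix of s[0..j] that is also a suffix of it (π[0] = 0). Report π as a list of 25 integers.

π[0] = 0
j=1 s[j]='b': π[1]=0 (border '')
j=2 s[j]='f': π[2]=1 (border 'f')
j=3 s[j]='c': k: 1→0; π[3]=0 (border '')
j=4 s[j]='b': π[4]=0 (border '')
j=5 s[j]='c': π[5]=0 (border '')
j=6 s[j]='b': π[6]=0 (border '')
j=7 s[j]='b': π[7]=0 (border '')
j=8 s[j]='a': π[8]=0 (border '')
j=9 s[j]='f': π[9]=1 (border 'f')
j=10 s[j]='c': k: 1→0; π[10]=0 (border '')
j=11 s[j]='g': π[11]=0 (border '')
j=12 s[j]='e': π[12]=0 (border '')
j=13 s[j]='g': π[13]=0 (border '')
j=14 s[j]='a': π[14]=0 (border '')
j=15 s[j]='g': π[15]=0 (border '')
j=16 s[j]='c': π[16]=0 (border '')
j=17 s[j]='f': π[17]=1 (border 'f')
j=18 s[j]='b': π[18]=2 (border 'fb')
j=19 s[j]='g': k: 2→0; π[19]=0 (border '')
j=20 s[j]='d': π[20]=0 (border '')
j=21 s[j]='c': π[21]=0 (border '')
j=22 s[j]='e': π[22]=0 (border '')
j=23 s[j]='c': π[23]=0 (border '')
j=24 s[j]='c': π[24]=0 (border '')

[0, 0, 1, 0, 0, 0, 0, 0, 0, 1, 0, 0, 0, 0, 0, 0, 0, 1, 2, 0, 0, 0, 0, 0, 0]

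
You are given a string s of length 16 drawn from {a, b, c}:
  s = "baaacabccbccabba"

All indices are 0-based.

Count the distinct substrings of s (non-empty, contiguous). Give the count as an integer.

rank→(start, suffix):
  0 → (15, 'a')
  1 → (1, 'aaacabccbccabba')
  2 → (2, 'aacabccbccabba')
  3 → (12, 'abba')
  4 → (5, 'abccbccabba')
  5 → (3, 'acabccbccabba')
  6 → (14, 'ba')
  7 → (0, 'baaacabccbccabba')
  8 → (13, 'bba')
  9 → (9, 'bccabba')
  10 → (6, 'bccbccabba')
  11 → (11, 'cabba')
  12 → (4, 'cabccbccabba')
  13 → (8, 'cbccabba')
  14 → (10, 'ccabba')
  15 → (7, 'ccbccabba')

SA = [15, 1, 2, 12, 5, 3, 14, 0, 13, 9, 6, 11, 4, 8, 10, 7]
[i] adj suffixes → lcp
  [1] 15/1 → 1 ('a')
  [2] 1/2 → 2 ('aa')
  [3] 2/12 → 1 ('a')
  [4] 12/5 → 2 ('ab')
  [5] 5/3 → 1 ('a')
  [6] 3/14 → 0 ('')
  [7] 14/0 → 2 ('ba')
  [8] 0/13 → 1 ('b')
  [9] 13/9 → 1 ('b')
  [10] 9/6 → 3 ('bcc')
  [11] 6/11 → 0 ('')
  [12] 11/4 → 3 ('cab')
  [13] 4/8 → 1 ('c')
  [14] 8/10 → 1 ('c')
  [15] 10/7 → 2 ('cc')

n(n+1)/2 = 16·17/2 = 136
Σ LCP = 0 + 1 + 2 + 1 + 2 + 1 + 0 + 2 + 1 + 1 + 3 + 0 + 3 + 1 + 1 + 2 = 21
distinct = 136 − 21 = 115

115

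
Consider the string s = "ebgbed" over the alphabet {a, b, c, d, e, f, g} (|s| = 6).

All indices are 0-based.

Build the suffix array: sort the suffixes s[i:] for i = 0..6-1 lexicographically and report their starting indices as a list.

sorted suffixes:
  #0 SA[0]=3  'bed'
  #1 SA[1]=1  'bgbed'
  #2 SA[2]=5  'd'
  #3 SA[3]=0  'ebgbed'
  #4 SA[4]=4  'ed'
  #5 SA[5]=2  'gbed'

[3, 1, 5, 0, 4, 2]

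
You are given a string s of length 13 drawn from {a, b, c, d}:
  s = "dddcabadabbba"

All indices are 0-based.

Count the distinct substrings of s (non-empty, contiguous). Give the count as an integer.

rank→(start, suffix):
  0 → (12, 'a')
  1 → (4, 'abadabbba')
  2 → (8, 'abbba')
  3 → (6, 'adabbba')
  4 → (11, 'ba')
  5 → (5, 'badabbba')
  6 → (10, 'bba')
  7 → (9, 'bbba')
  8 → (3, 'cabadabbba')
  9 → (7, 'dabbba')
  10 → (2, 'dcabadabbba')
  11 → (1, 'ddcabadabbba')
  12 → (0, 'dddcabadabbba')

SA = [12, 4, 8, 6, 11, 5, 10, 9, 3, 7, 2, 1, 0]
i: (SA[i-1],SA[i]) lcp shared
  1: (12,4) 1 'a'
  2: (4,8) 2 'ab'
  3: (8,6) 1 'a'
  4: (6,11) 0 ''
  5: (11,5) 2 'ba'
  6: (5,10) 1 'b'
  7: (10,9) 2 'bb'
  8: (9,3) 0 ''
  9: (3,7) 0 ''
  10: (7,2) 1 'd'
  11: (2,1) 1 'd'
  12: (1,0) 2 'dd'

n(n+1)/2 = 13·14/2 = 91
Σ LCP = 0 + 1 + 2 + 1 + 0 + 2 + 1 + 2 + 0 + 0 + 1 + 1 + 2 = 13
distinct = 91 − 13 = 78

78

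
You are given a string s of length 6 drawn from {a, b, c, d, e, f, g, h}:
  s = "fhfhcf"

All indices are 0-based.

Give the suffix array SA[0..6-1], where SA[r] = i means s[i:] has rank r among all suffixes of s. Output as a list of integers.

rank | idx | suffix
   0 |   4 | cf
   1 |   5 | f
   2 |   2 | fhcf
   3 |   0 | fhfhcf
   4 |   3 | hcf
   5 |   1 | hfhcf

[4, 5, 2, 0, 3, 1]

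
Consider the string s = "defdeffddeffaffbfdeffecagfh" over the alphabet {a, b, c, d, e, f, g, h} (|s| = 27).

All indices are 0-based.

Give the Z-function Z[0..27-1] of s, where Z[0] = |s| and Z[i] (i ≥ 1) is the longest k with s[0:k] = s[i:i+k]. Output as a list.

Z[0]=27
i=1: fresh scan; Z[1]=0
i=2: fresh scan; Z[2]=0
i=3: fresh scan; Z[3]=3 extend→box=[3,6)
i=4: min(r-i=2, Z[1]=0)=0; Z[4]=0
i=5: min(r-i=1, Z[2]=0)=0; Z[5]=0
i=6: fresh scan; Z[6]=0
i=7: fresh scan; Z[7]=1 extend→box=[7,8)
i=8: fresh scan; Z[8]=3 extend→box=[8,11)
i=9: min(r-i=2, Z[1]=0)=0; Z[9]=0
i=10: min(r-i=1, Z[2]=0)=0; Z[10]=0
i=11: fresh scan; Z[11]=0
i=12: fresh scan; Z[12]=0
i=13: fresh scan; Z[13]=0
i=14: fresh scan; Z[14]=0
i=15: fresh scan; Z[15]=0
i=16: fresh scan; Z[16]=0
i=17: fresh scan; Z[17]=3 extend→box=[17,20)
i=18: min(r-i=2, Z[1]=0)=0; Z[18]=0
i=19: min(r-i=1, Z[2]=0)=0; Z[19]=0
i=20: fresh scan; Z[20]=0
i=21: fresh scan; Z[21]=0
i=22: fresh scan; Z[22]=0
i=23: fresh scan; Z[23]=0
i=24: fresh scan; Z[24]=0
i=25: fresh scan; Z[25]=0
i=26: fresh scan; Z[26]=0

[27, 0, 0, 3, 0, 0, 0, 1, 3, 0, 0, 0, 0, 0, 0, 0, 0, 3, 0, 0, 0, 0, 0, 0, 0, 0, 0]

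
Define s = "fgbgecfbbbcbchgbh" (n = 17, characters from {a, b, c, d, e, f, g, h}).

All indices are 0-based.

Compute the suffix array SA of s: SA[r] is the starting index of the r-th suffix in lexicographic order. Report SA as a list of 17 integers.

[7, 8, 9, 11, 2, 15, 10, 5, 12, 4, 6, 0, 1, 14, 3, 16, 13]

rank→(start, suffix):
  0 → (7, 'bbbcbchgbh')
  1 → (8, 'bbcbchgbh')
  2 → (9, 'bcbchgbh')
  3 → (11, 'bchgbh')
  4 → (2, 'bgecfbbbcbchgbh')
  5 → (15, 'bh')
  6 → (10, 'cbchgbh')
  7 → (5, 'cfbbbcbchgbh')
  8 → (12, 'chgbh')
  9 → (4, 'ecfbbbcbchgbh')
  10 → (6, 'fbbbcbchgbh')
  11 → (0, 'fgbgecfbbbcbchgbh')
  12 → (1, 'gbgecfbbbcbchgbh')
  13 → (14, 'gbh')
  14 → (3, 'gecfbbbcbchgbh')
  15 → (16, 'h')
  16 → (13, 'hgbh')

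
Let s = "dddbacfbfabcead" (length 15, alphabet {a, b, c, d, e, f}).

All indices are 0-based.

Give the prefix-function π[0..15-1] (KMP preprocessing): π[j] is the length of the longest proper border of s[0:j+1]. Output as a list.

[0, 1, 2, 0, 0, 0, 0, 0, 0, 0, 0, 0, 0, 0, 1]

π[0] = 0
j=1 s[j]='d': π[1]=1 (border 'd')
j=2 s[j]='d': π[2]=2 (border 'dd')
j=3 s[j]='b': k: 2→1→0; π[3]=0 (border '')
j=4 s[j]='a': π[4]=0 (border '')
j=5 s[j]='c': π[5]=0 (border '')
j=6 s[j]='f': π[6]=0 (border '')
j=7 s[j]='b': π[7]=0 (border '')
j=8 s[j]='f': π[8]=0 (border '')
j=9 s[j]='a': π[9]=0 (border '')
j=10 s[j]='b': π[10]=0 (border '')
j=11 s[j]='c': π[11]=0 (border '')
j=12 s[j]='e': π[12]=0 (border '')
j=13 s[j]='a': π[13]=0 (border '')
j=14 s[j]='d': π[14]=1 (border 'd')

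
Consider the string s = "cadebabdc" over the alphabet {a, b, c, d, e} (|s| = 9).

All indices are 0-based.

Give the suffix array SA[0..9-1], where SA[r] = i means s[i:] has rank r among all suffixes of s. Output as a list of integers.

[5, 1, 4, 6, 8, 0, 7, 2, 3]

sorted suffixes:
  #0 SA[0]=5  'abdc'
  #1 SA[1]=1  'adebabdc'
  #2 SA[2]=4  'babdc'
  #3 SA[3]=6  'bdc'
  #4 SA[4]=8  'c'
  #5 SA[5]=0  'cadebabdc'
  #6 SA[6]=7  'dc'
  #7 SA[7]=2  'debabdc'
  #8 SA[8]=3  'ebabdc'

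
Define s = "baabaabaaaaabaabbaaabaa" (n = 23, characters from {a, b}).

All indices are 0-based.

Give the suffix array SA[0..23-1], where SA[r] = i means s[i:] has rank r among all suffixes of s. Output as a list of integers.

[22, 21, 7, 8, 17, 9, 18, 4, 1, 10, 13, 19, 5, 2, 11, 14, 20, 6, 16, 3, 0, 12, 15]

rank | idx | suffix
   0 |  22 | a
   1 |  21 | aa
   2 |   7 | aaaaabaabbaaabaa
   3 |   8 | aaaabaabbaaabaa
   4 |  17 | aaabaa
   5 |   9 | aaabaabbaaabaa
   6 |  18 | aabaa
   7 |   4 | aabaaaaabaabbaaabaa
   8 |   1 | aabaabaaaaabaabbaaabaa
   9 |  10 | aabaabbaaabaa
  10 |  13 | aabbaaabaa
  11 |  19 | abaa
  12 |   5 | abaaaaabaabbaaabaa
  13 |   2 | abaabaaaaabaabbaaabaa
  14 |  11 | abaabbaaabaa
  15 |  14 | abbaaabaa
  16 |  20 | baa
  17 |   6 | baaaaabaabbaaabaa
  18 |  16 | baaabaa
  19 |   3 | baabaaaaabaabbaaabaa
  20 |   0 | baabaabaaaaabaabbaaabaa
  21 |  12 | baabbaaabaa
  22 |  15 | bbaaabaa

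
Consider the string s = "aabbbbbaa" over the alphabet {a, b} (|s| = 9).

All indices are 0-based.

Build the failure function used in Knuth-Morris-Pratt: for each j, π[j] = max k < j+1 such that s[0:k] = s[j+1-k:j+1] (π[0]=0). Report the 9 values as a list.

π[0] = 0
j=1 s[j]='a': π[1]=1 (border 'a')
j=2 s[j]='b': k: 1→0; π[2]=0 (border '')
j=3 s[j]='b': π[3]=0 (border '')
j=4 s[j]='b': π[4]=0 (border '')
j=5 s[j]='b': π[5]=0 (border '')
j=6 s[j]='b': π[6]=0 (border '')
j=7 s[j]='a': π[7]=1 (border 'a')
j=8 s[j]='a': π[8]=2 (border 'aa')

[0, 1, 0, 0, 0, 0, 0, 1, 2]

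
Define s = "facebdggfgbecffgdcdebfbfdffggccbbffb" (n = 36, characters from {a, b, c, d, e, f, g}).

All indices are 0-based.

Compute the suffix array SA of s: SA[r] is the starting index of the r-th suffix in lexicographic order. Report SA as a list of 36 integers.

[1, 35, 31, 4, 10, 20, 22, 32, 30, 29, 17, 2, 12, 16, 18, 24, 5, 3, 19, 11, 0, 34, 21, 23, 33, 13, 25, 8, 14, 26, 9, 28, 15, 7, 27, 6]

rank | idx | suffix
   0 |   1 | acebdggfgbecffgdcdebfbfdffggccbbffb
   1 |  35 | b
   2 |  31 | bbffb
   3 |   4 | bdggfgbecffgdcdebfbfdffggccbbffb
   4 |  10 | becffgdcdebfbfdffggccbbffb
   5 |  20 | bfbfdffggccbbffb
   6 |  22 | bfdffggccbbffb
   7 |  32 | bffb
   8 |  30 | cbbffb
   9 |  29 | ccbbffb
  10 |  17 | cdebfbfdffggccbbffb
  11 |   2 | cebdggfgbecffgdcdebfbfdffggccbbffb
  12 |  12 | cffgdcdebfbfdffggccbbffb
  13 |  16 | dcdebfbfdffggccbbffb
  14 |  18 | debfbfdffggccbbffb
  15 |  24 | dffggccbbffb
  16 |   5 | dggfgbecffgdcdebfbfdffggccbbffb
  17 |   3 | ebdggfgbecffgdcdebfbfdffggccbbffb
  18 |  19 | ebfbfdffggccbbffb
  19 |  11 | ecffgdcdebfbfdffggccbbffb
  20 |   0 | facebdggfgbecffgdcdebfbfdffggccbbffb
  21 |  34 | fb
  22 |  21 | fbfdffggccbbffb
  23 |  23 | fdffggccbbffb
  24 |  33 | ffb
  25 |  13 | ffgdcdebfbfdffggccbbffb
  26 |  25 | ffggccbbffb
  27 |   8 | fgbecffgdcdebfbfdffggccbbffb
  28 |  14 | fgdcdebfbfdffggccbbffb
  29 |  26 | fggccbbffb
  30 |   9 | gbecffgdcdebfbfdffggccbbffb
  31 |  28 | gccbbffb
  32 |  15 | gdcdebfbfdffggccbbffb
  33 |   7 | gfgbecffgdcdebfbfdffggccbbffb
  34 |  27 | ggccbbffb
  35 |   6 | ggfgbecffgdcdebfbfdffggccbbffb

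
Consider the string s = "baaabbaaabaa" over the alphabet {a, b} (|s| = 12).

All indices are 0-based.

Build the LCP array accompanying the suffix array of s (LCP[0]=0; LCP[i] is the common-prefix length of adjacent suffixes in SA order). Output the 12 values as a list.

rank | idx | suffix
   0 |  11 | a
   1 |  10 | aa
   2 |   6 | aaabaa
   3 |   1 | aaabbaaabaa
   4 |   7 | aabaa
   5 |   2 | aabbaaabaa
   6 |   8 | abaa
   7 |   3 | abbaaabaa
   8 |   9 | baa
   9 |   5 | baaabaa
  10 |   0 | baaabbaaabaa
  11 |   4 | bbaaabaa

SA = [11, 10, 6, 1, 7, 2, 8, 3, 9, 5, 0, 4]
[i] adj suffixes → lcp
  [1] 11/10 → 1 ('a')
  [2] 10/6 → 2 ('aa')
  [3] 6/1 → 4 ('aaab')
  [4] 1/7 → 2 ('aa')
  [5] 7/2 → 3 ('aab')
  [6] 2/8 → 1 ('a')
  [7] 8/3 → 2 ('ab')
  [8] 3/9 → 0 ('')
  [9] 9/5 → 3 ('baa')
  [10] 5/0 → 5 ('baaab')
  [11] 0/4 → 1 ('b')

[0, 1, 2, 4, 2, 3, 1, 2, 0, 3, 5, 1]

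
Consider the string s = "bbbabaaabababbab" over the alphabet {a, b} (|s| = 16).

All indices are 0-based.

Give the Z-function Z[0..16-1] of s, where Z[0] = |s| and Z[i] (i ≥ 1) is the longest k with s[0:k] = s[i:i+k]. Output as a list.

Z[0]=16
i=1: i≥r, start 0; Z[1]=2 scan→box=[1,3)
i=2: min(r-i=1, Z[1]=2)=1; Z[2]=1
i=3: i≥r, start 0; Z[3]=0
i=4: i≥r, start 0; Z[4]=1 scan→box=[4,5)
i=5: i≥r, start 0; Z[5]=0
i=6: i≥r, start 0; Z[6]=0
i=7: i≥r, start 0; Z[7]=0
i=8: i≥r, start 0; Z[8]=1 scan→box=[8,9)
i=9: i≥r, start 0; Z[9]=0
i=10: i≥r, start 0; Z[10]=1 scan→box=[10,11)
i=11: i≥r, start 0; Z[11]=0
i=12: i≥r, start 0; Z[12]=2 scan→box=[12,14)
i=13: min(r-i=1, Z[1]=2)=1; Z[13]=1
i=14: i≥r, start 0; Z[14]=0
i=15: i≥r, start 0; Z[15]=1 scan→box=[15,16)

[16, 2, 1, 0, 1, 0, 0, 0, 1, 0, 1, 0, 2, 1, 0, 1]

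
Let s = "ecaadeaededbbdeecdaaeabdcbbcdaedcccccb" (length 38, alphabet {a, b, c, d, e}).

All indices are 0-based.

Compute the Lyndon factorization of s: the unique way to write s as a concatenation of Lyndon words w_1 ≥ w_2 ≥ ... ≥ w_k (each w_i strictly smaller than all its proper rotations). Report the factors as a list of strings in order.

emit factor 1: 'e' (i=0, period=1)
emit factor 2: 'c' (i=1, period=1)
emit factor 3: 'aadeaededbbdeecdaaeabdcbbcdaedcccccb' (i=2, period=36)

["e", "c", "aadeaededbbdeecdaaeabdcbbcdaedcccccb"]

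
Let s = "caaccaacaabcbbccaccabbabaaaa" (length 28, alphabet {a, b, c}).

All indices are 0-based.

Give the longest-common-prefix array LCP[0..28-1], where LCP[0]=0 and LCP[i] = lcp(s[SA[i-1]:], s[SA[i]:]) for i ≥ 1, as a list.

rank→(start, suffix):
  0 → (27, 'a')
  1 → (26, 'aa')
  2 → (25, 'aaa')
  3 → (24, 'aaaa')
  4 → (8, 'aabcbbccaccabbabaaaa')
  5 → (5, 'aacaabcbbccaccabbabaaaa')
  6 → (1, 'aaccaacaabcbbccaccabbabaaaa')
  7 → (22, 'abaaaa')
  8 → (19, 'abbabaaaa')
  9 → (9, 'abcbbccaccabbabaaaa')
  10 → (6, 'acaabcbbccaccabbabaaaa')
  11 → (2, 'accaacaabcbbccaccabbabaaaa')
  12 → (16, 'accabbabaaaa')
  13 → (23, 'baaaa')
  14 → (21, 'babaaaa')
  15 → (20, 'bbabaaaa')
  16 → (12, 'bbccaccabbabaaaa')
  17 → (10, 'bcbbccaccabbabaaaa')
  18 → (13, 'bccaccabbabaaaa')
  19 → (7, 'caabcbbccaccabbabaaaa')
  20 → (4, 'caacaabcbbccaccabbabaaaa')
  21 → (0, 'caaccaacaabcbbccaccabbabaaaa')
  22 → (18, 'cabbabaaaa')
  23 → (15, 'caccabbabaaaa')
  24 → (11, 'cbbccaccabbabaaaa')
  25 → (3, 'ccaacaabcbbccaccabbabaaaa')
  26 → (17, 'ccabbabaaaa')
  27 → (14, 'ccaccabbabaaaa')

SA = [27, 26, 25, 24, 8, 5, 1, 22, 19, 9, 6, 2, 16, 23, 21, 20, 12, 10, 13, 7, 4, 0, 18, 15, 11, 3, 17, 14]
rank  pair      lcp
   1  s[27:],s[26:]  1  'a'
   2  s[26:],s[25:]  2  'aa'
   3  s[25:],s[24:]  3  'aaa'
   4  s[24:],s[8:]  2  'aa'
   5  s[8:],s[5:]  2  'aa'
   6  s[5:],s[1:]  3  'aac'
   7  s[1:],s[22:]  1  'a'
   8  s[22:],s[19:]  2  'ab'
   9  s[19:],s[9:]  2  'ab'
  10  s[9:],s[6:]  1  'a'
  11  s[6:],s[2:]  2  'ac'
  12  s[2:],s[16:]  4  'acca'
  13  s[16:],s[23:]  0  ''
  14  s[23:],s[21:]  2  'ba'
  15  s[21:],s[20:]  1  'b'
  16  s[20:],s[12:]  2  'bb'
  17  s[12:],s[10:]  1  'b'
  18  s[10:],s[13:]  2  'bc'
  19  s[13:],s[7:]  0  ''
  20  s[7:],s[4:]  3  'caa'
  21  s[4:],s[0:]  4  'caac'
  22  s[0:],s[18:]  2  'ca'
  23  s[18:],s[15:]  2  'ca'
  24  s[15:],s[11:]  1  'c'
  25  s[11:],s[3:]  1  'c'
  26  s[3:],s[17:]  3  'cca'
  27  s[17:],s[14:]  3  'cca'

[0, 1, 2, 3, 2, 2, 3, 1, 2, 2, 1, 2, 4, 0, 2, 1, 2, 1, 2, 0, 3, 4, 2, 2, 1, 1, 3, 3]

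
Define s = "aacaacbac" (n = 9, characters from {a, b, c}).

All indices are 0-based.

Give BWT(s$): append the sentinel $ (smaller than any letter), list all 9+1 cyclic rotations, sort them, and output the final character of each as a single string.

c$cbaacaaa

rank  rotation    last
    0  $aacaacbac  c
    1  aacaacbac$  $
    2  aacbac$aac  c
    3  ac$aacaacb  b
    4  acaacbac$a  a
    5  acbac$aaca  a
    6  bac$aacaac  c
    7  c$aacaacba  a
    8  caacbac$aa  a
    9  cbac$aacaa  a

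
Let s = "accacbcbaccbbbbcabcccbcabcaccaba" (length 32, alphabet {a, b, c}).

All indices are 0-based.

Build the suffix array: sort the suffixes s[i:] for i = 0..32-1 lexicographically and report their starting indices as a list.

[31, 29, 23, 16, 3, 26, 0, 8, 30, 7, 11, 12, 13, 21, 14, 24, 5, 17, 28, 22, 15, 2, 25, 6, 10, 20, 4, 27, 1, 9, 19, 18]

sorted suffixes:
  #0 SA[0]=31  'a'
  #1 SA[1]=29  'aba'
  #2 SA[2]=23  'abcaccaba'
  #3 SA[3]=16  'abcccbcabcaccaba'
  #4 SA[4]=3  'acbcbaccbbbbcabcccbcabcaccaba'
  #5 SA[5]=26  'accaba'
  #6 SA[6]=0  'accacbcbaccbbbbcabcccbcabcaccaba'
  #7 SA[7]=8  'accbbbbcabcccbcabcaccaba'
  #8 SA[8]=30  'ba'
  #9 SA[9]=7  'baccbbbbcabcccbcabcaccaba'
  #10 SA[10]=11  'bbbbcabcccbcabcaccaba'
  #11 SA[11]=12  'bbbcabcccbcabcaccaba'
  #12 SA[12]=13  'bbcabcccbcabcaccaba'
  #13 SA[13]=21  'bcabcaccaba'
  #14 SA[14]=14  'bcabcccbcabcaccaba'
  #15 SA[15]=24  'bcaccaba'
  #16 SA[16]=5  'bcbaccbbbbcabcccbcabcaccaba'
  #17 SA[17]=17  'bcccbcabcaccaba'
  #18 SA[18]=28  'caba'
  #19 SA[19]=22  'cabcaccaba'
  #20 SA[20]=15  'cabcccbcabcaccaba'
  #21 SA[21]=2  'cacbcbaccbbbbcabcccbcabcaccaba'
  #22 SA[22]=25  'caccaba'
  #23 SA[23]=6  'cbaccbbbbcabcccbcabcaccaba'
  #24 SA[24]=10  'cbbbbcabcccbcabcaccaba'
  #25 SA[25]=20  'cbcabcaccaba'
  #26 SA[26]=4  'cbcbaccbbbbcabcccbcabcaccaba'
  #27 SA[27]=27  'ccaba'
  #28 SA[28]=1  'ccacbcbaccbbbbcabcccbcabcaccaba'
  #29 SA[29]=9  'ccbbbbcabcccbcabcaccaba'
  #30 SA[30]=19  'ccbcabcaccaba'
  #31 SA[31]=18  'cccbcabcaccaba'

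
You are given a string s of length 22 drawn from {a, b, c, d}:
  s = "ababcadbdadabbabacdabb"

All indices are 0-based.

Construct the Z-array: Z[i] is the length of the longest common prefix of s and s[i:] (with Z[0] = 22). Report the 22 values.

Z[0]=22
i=1: outside box; Z[1]=0
i=2: outside box; Z[2]=2 grow→box=[2,4)
i=3: min(r-i=1, Z[1]=0)=0; Z[3]=0
i=4: outside box; Z[4]=0
i=5: outside box; Z[5]=1 grow→box=[5,6)
i=6: outside box; Z[6]=0
i=7: outside box; Z[7]=0
i=8: outside box; Z[8]=0
i=9: outside box; Z[9]=1 grow→box=[9,10)
i=10: outside box; Z[10]=0
i=11: outside box; Z[11]=2 grow→box=[11,13)
i=12: min(r-i=1, Z[1]=0)=0; Z[12]=0
i=13: outside box; Z[13]=0
i=14: outside box; Z[14]=3 grow→box=[14,17)
i=15: min(r-i=2, Z[1]=0)=0; Z[15]=0
i=16: min(r-i=1, Z[2]=2)=1; Z[16]=1
i=17: outside box; Z[17]=0
i=18: outside box; Z[18]=0
i=19: outside box; Z[19]=2 grow→box=[19,21)
i=20: min(r-i=1, Z[1]=0)=0; Z[20]=0
i=21: outside box; Z[21]=0

[22, 0, 2, 0, 0, 1, 0, 0, 0, 1, 0, 2, 0, 0, 3, 0, 1, 0, 0, 2, 0, 0]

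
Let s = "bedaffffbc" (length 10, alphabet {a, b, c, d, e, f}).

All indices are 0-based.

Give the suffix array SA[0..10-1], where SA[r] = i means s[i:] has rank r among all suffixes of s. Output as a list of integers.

rank | idx | suffix
   0 |   3 | affffbc
   1 |   8 | bc
   2 |   0 | bedaffffbc
   3 |   9 | c
   4 |   2 | daffffbc
   5 |   1 | edaffffbc
   6 |   7 | fbc
   7 |   6 | ffbc
   8 |   5 | fffbc
   9 |   4 | ffffbc

[3, 8, 0, 9, 2, 1, 7, 6, 5, 4]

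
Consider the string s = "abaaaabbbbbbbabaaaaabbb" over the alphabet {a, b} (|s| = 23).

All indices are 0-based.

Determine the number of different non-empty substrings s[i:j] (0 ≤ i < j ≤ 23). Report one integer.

rank | idx | suffix
   0 |  15 | aaaaabbb
   1 |  16 | aaaabbb
   2 |   2 | aaaabbbbbbbabaaaaabbb
   3 |  17 | aaabbb
   4 |   3 | aaabbbbbbbabaaaaabbb
   5 |  18 | aabbb
   6 |   4 | aabbbbbbbabaaaaabbb
   7 |  13 | abaaaaabbb
   8 |   0 | abaaaabbbbbbbabaaaaabbb
   9 |  19 | abbb
  10 |   5 | abbbbbbbabaaaaabbb
  11 |  22 | b
  12 |  14 | baaaaabbb
  13 |   1 | baaaabbbbbbbabaaaaabbb
  14 |  12 | babaaaaabbb
  15 |  21 | bb
  16 |  11 | bbabaaaaabbb
  17 |  20 | bbb
  18 |  10 | bbbabaaaaabbb
  19 |   9 | bbbbabaaaaabbb
  20 |   8 | bbbbbabaaaaabbb
  21 |   7 | bbbbbbabaaaaabbb
  22 |   6 | bbbbbbbabaaaaabbb

SA = [15, 16, 2, 17, 3, 18, 4, 13, 0, 19, 5, 22, 14, 1, 12, 21, 11, 20, 10, 9, 8, 7, 6]
[i] adj suffixes → lcp
  [1] 15/16 → 4 ('aaaa')
  [2] 16/2 → 7 ('aaaabbb')
  [3] 2/17 → 3 ('aaa')
  [4] 17/3 → 6 ('aaabbb')
  [5] 3/18 → 2 ('aa')
  [6] 18/4 → 5 ('aabbb')
  [7] 4/13 → 1 ('a')
  [8] 13/0 → 6 ('abaaaa')
  [9] 0/19 → 2 ('ab')
  [10] 19/5 → 4 ('abbb')
  [11] 5/22 → 0 ('')
  [12] 22/14 → 1 ('b')
  [13] 14/1 → 5 ('baaaa')
  [14] 1/12 → 2 ('ba')
  [15] 12/21 → 1 ('b')
  [16] 21/11 → 2 ('bb')
  [17] 11/20 → 2 ('bb')
  [18] 20/10 → 3 ('bbb')
  [19] 10/9 → 3 ('bbb')
  [20] 9/8 → 4 ('bbbb')
  [21] 8/7 → 5 ('bbbbb')
  [22] 7/6 → 6 ('bbbbbb')

n(n+1)/2 = 23·24/2 = 276
Σ LCP = 0 + 4 + 7 + 3 + 6 + 2 + 5 + 1 + 6 + 2 + 4 + 0 + 1 + 5 + 2 + 1 + 2 + 2 + 3 + 3 + 4 + 5 + 6 = 74
distinct = 276 − 74 = 202

202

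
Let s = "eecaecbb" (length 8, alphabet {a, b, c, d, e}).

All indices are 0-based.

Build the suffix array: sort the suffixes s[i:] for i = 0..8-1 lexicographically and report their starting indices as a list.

rank→(start, suffix):
  0 → (3, 'aecbb')
  1 → (7, 'b')
  2 → (6, 'bb')
  3 → (2, 'caecbb')
  4 → (5, 'cbb')
  5 → (1, 'ecaecbb')
  6 → (4, 'ecbb')
  7 → (0, 'eecaecbb')

[3, 7, 6, 2, 5, 1, 4, 0]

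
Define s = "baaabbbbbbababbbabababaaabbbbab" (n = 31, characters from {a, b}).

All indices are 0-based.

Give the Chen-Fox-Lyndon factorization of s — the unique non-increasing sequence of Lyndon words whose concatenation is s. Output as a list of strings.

["b", "aaabbbbbbababbbababab", "aaabbbbab"]

emit factor 1: 'b' (i=0, period=1)
emit factor 2: 'aaabbbbbbababbbababab' (i=1, period=21)
emit factor 3: 'aaabbbbab' (i=22, period=9)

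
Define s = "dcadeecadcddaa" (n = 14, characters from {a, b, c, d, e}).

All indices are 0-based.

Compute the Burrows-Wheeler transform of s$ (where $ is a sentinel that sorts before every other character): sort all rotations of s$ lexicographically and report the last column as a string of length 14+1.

rank  rotation         last
    0  $dcadeecadcddaa  a
    1  a$dcadeecadcdda  a
    2  aa$dcadeecadcdd  d
    3  adcddaa$dcadeec  c
    4  adeecadcddaa$dc  c
    5  cadcddaa$dcadee  e
    6  cadeecadcddaa$d  d
    7  cddaa$dcadeecad  d
    8  daa$dcadeecadcd  d
    9  dcadeecadcddaa$  $
   10  dcddaa$dcadeeca  a
   11  ddaa$dcadeecadc  c
   12  deecadcddaa$dca  a
   13  ecadcddaa$dcade  e
   14  eecadcddaa$dcad  d

aadcceddd$acaed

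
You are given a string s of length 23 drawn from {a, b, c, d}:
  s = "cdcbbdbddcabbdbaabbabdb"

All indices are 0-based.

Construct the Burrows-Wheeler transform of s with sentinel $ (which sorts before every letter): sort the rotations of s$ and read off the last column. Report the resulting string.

rank  rotation                  last
    0  $cdcbbdbddcabbdbaabbabdb  b
    1  aabbabdb$cdcbbdbddcabbdb  b
    2  abbabdb$cdcbbdbddcabbdba  a
    3  abbdbaabbabdb$cdcbbdbddc  c
    4  abdb$cdcbbdbddcabbdbaabb  b
    5  b$cdcbbdbddcabbdbaabbabd  d
    6  baabbabdb$cdcbbdbddcabbd  d
    7  babdb$cdcbbdbddcabbdbaab  b
    8  bbabdb$cdcbbdbddcabbdbaa  a
    9  bbdbaabbabdb$cdcbbdbddca  a
   10  bbdbddcabbdbaabbabdb$cdc  c
   11  bdb$cdcbbdbddcabbdbaabba  a
   12  bdbaabbabdb$cdcbbdbddcab  b
   13  bdbddcabbdbaabbabdb$cdcb  b
   14  bddcabbdbaabbabdb$cdcbbd  d
   15  cabbdbaabbabdb$cdcbbdbdd  d
   16  cbbdbddcabbdbaabbabdb$cd  d
   17  cdcbbdbddcabbdbaabbabdb$  $
   18  db$cdcbbdbddcabbdbaabbab  b
   19  dbaabbabdb$cdcbbdbddcabb  b
   20  dbddcabbdbaabbabdb$cdcbb  b
   21  dcabbdbaabbabdb$cdcbbdbd  d
   22  dcbbdbddcabbdbaabbabdb$c  c
   23  ddcabbdbaabbabdb$cdcbbdb  b

bbacbddbaacabbddd$bbbdcb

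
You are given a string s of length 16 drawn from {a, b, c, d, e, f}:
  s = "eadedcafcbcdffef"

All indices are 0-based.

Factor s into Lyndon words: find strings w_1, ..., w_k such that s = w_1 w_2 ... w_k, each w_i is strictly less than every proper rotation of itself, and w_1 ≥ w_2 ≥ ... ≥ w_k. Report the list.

["e", "adedcafcbcdffef"]

emit factor 1: 'e' (i=0, period=1)
emit factor 2: 'adedcafcbcdffef' (i=1, period=15)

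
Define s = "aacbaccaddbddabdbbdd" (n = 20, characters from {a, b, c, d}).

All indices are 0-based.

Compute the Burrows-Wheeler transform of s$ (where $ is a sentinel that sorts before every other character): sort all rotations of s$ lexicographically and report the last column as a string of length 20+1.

rank  rotation               last
    0  $aacbaccaddbddabdbbdd  d
    1  aacbaccaddbddabdbbdd$  $
    2  abdbbdd$aacbaccaddbdd  d
    3  acbaccaddbddabdbbdd$a  a
    4  accaddbddabdbbdd$aacb  b
    5  addbddabdbbdd$aacbacc  c
    6  baccaddbddabdbbdd$aac  c
    7  bbdd$aacbaccaddbddabd  d
    8  bdbbdd$aacbaccaddbdda  a
    9  bdd$aacbaccaddbddabdb  b
   10  bddabdbbdd$aacbaccadd  d
   11  caddbddabdbbdd$aacbac  c
   12  cbaccaddbddabdbbdd$aa  a
   13  ccaddbddabdbbdd$aacba  a
   14  d$aacbaccaddbddabdbbd  d
   15  dabdbbdd$aacbaccaddbd  d
   16  dbbdd$aacbaccaddbddab  b
   17  dbddabdbbdd$aacbaccad  d
   18  dd$aacbaccaddbddabdbb  b
   19  ddabdbbdd$aacbaccaddb  b
   20  ddbddabdbbdd$aacbacca  a

d$dabccdabdcaaddbdbba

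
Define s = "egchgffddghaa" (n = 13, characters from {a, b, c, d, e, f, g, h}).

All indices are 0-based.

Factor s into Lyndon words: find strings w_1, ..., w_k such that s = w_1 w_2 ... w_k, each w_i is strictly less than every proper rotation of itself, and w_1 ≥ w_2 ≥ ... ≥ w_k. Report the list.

emit factor 1: 'eg' (i=0, period=2)
emit factor 2: 'chgffddgh' (i=2, period=9)
emit factor 3: 'a' (i=11, period=1)
emit factor 4: 'a' (i=12, period=1)

["eg", "chgffddgh", "a", "a"]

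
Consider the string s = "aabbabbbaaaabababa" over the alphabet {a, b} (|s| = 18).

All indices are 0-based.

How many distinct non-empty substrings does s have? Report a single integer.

131

rank | idx | suffix
   0 |  17 | a
   1 |   8 | aaaabababa
   2 |   9 | aaabababa
   3 |  10 | aabababa
   4 |   0 | aabbabbbaaaabababa
   5 |  15 | aba
   6 |  13 | ababa
   7 |  11 | abababa
   8 |   1 | abbabbbaaaabababa
   9 |   4 | abbbaaaabababa
  10 |  16 | ba
  11 |   7 | baaaabababa
  12 |  14 | baba
  13 |  12 | bababa
  14 |   3 | babbbaaaabababa
  15 |   6 | bbaaaabababa
  16 |   2 | bbabbbaaaabababa
  17 |   5 | bbbaaaabababa

SA = [17, 8, 9, 10, 0, 15, 13, 11, 1, 4, 16, 7, 14, 12, 3, 6, 2, 5]
rank  pair      lcp
   1  s[17:],s[8:]  1  'a'
   2  s[8:],s[9:]  3  'aaa'
   3  s[9:],s[10:]  2  'aa'
   4  s[10:],s[0:]  3  'aab'
   5  s[0:],s[15:]  1  'a'
   6  s[15:],s[13:]  3  'aba'
   7  s[13:],s[11:]  5  'ababa'
   8  s[11:],s[1:]  2  'ab'
   9  s[1:],s[4:]  3  'abb'
  10  s[4:],s[16:]  0  ''
  11  s[16:],s[7:]  2  'ba'
  12  s[7:],s[14:]  2  'ba'
  13  s[14:],s[12:]  4  'baba'
  14  s[12:],s[3:]  3  'bab'
  15  s[3:],s[6:]  1  'b'
  16  s[6:],s[2:]  3  'bba'
  17  s[2:],s[5:]  2  'bb'

n(n+1)/2 = 18·19/2 = 171
Σ LCP = 0 + 1 + 3 + 2 + 3 + 1 + 3 + 5 + 2 + 3 + 0 + 2 + 2 + 4 + 3 + 1 + 3 + 2 = 40
distinct = 171 − 40 = 131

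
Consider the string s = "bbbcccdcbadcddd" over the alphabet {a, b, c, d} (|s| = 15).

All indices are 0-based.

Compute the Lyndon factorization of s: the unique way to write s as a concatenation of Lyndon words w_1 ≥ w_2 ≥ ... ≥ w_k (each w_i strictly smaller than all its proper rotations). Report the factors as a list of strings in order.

["bbbcccdc", "b", "adcddd"]

emit factor 1: 'bbbcccdc' (i=0, period=8)
emit factor 2: 'b' (i=8, period=1)
emit factor 3: 'adcddd' (i=9, period=6)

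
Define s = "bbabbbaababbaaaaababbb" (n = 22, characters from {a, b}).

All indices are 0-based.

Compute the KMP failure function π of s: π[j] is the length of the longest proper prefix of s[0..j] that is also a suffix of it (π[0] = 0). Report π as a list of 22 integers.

[0, 1, 0, 1, 2, 2, 3, 0, 1, 0, 1, 2, 3, 0, 0, 0, 0, 1, 0, 1, 2, 2]

π[0] = 0
j=1 s[j]='b': π[1]=1 (border 'b')
j=2 s[j]='a': k: 1→0; π[2]=0 (border '')
j=3 s[j]='b': π[3]=1 (border 'b')
j=4 s[j]='b': π[4]=2 (border 'bb')
j=5 s[j]='b': k: 2→1; π[5]=2 (border 'bb')
j=6 s[j]='a': π[6]=3 (border 'bba')
j=7 s[j]='a': k: 3→0; π[7]=0 (border '')
j=8 s[j]='b': π[8]=1 (border 'b')
j=9 s[j]='a': k: 1→0; π[9]=0 (border '')
j=10 s[j]='b': π[10]=1 (border 'b')
j=11 s[j]='b': π[11]=2 (border 'bb')
j=12 s[j]='a': π[12]=3 (border 'bba')
j=13 s[j]='a': k: 3→0; π[13]=0 (border '')
j=14 s[j]='a': π[14]=0 (border '')
j=15 s[j]='a': π[15]=0 (border '')
j=16 s[j]='a': π[16]=0 (border '')
j=17 s[j]='b': π[17]=1 (border 'b')
j=18 s[j]='a': k: 1→0; π[18]=0 (border '')
j=19 s[j]='b': π[19]=1 (border 'b')
j=20 s[j]='b': π[20]=2 (border 'bb')
j=21 s[j]='b': k: 2→1; π[21]=2 (border 'bb')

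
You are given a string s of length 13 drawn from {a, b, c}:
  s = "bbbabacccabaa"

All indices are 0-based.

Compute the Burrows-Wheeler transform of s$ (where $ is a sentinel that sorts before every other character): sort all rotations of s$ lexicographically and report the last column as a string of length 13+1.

rank  rotation        last
    0  $bbbabacccabaa  a
    1  a$bbbabacccaba  a
    2  aa$bbbabacccab  b
    3  abaa$bbbabaccc  c
    4  abacccabaa$bbb  b
    5  acccabaa$bbbab  b
    6  baa$bbbabaccca  a
    7  babacccabaa$bb  b
    8  bacccabaa$bbba  a
    9  bbabacccabaa$b  b
   10  bbbabacccabaa$  $
   11  cabaa$bbbabacc  c
   12  ccabaa$bbbabac  c
   13  cccabaa$bbbaba  a

aabcbbabab$cca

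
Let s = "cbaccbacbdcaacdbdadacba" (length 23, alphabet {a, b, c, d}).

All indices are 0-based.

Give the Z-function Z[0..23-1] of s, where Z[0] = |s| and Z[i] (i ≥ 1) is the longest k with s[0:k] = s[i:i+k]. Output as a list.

Z[0]=23
i=1: fresh scan; Z[1]=0
i=2: fresh scan; Z[2]=0
i=3: fresh scan; Z[3]=1 scan→box=[3,4)
i=4: fresh scan; Z[4]=4 scan→box=[4,8)
i=5: min(r-i=3, Z[1]=0)=0; Z[5]=0
i=6: min(r-i=2, Z[2]=0)=0; Z[6]=0
i=7: min(r-i=1, Z[3]=1)=1; Z[7]=2 scan→box=[7,9)
i=8: min(r-i=1, Z[1]=0)=0; Z[8]=0
i=9: fresh scan; Z[9]=0
i=10: fresh scan; Z[10]=1 scan→box=[10,11)
i=11: fresh scan; Z[11]=0
i=12: fresh scan; Z[12]=0
i=13: fresh scan; Z[13]=1 scan→box=[13,14)
i=14: fresh scan; Z[14]=0
i=15: fresh scan; Z[15]=0
i=16: fresh scan; Z[16]=0
i=17: fresh scan; Z[17]=0
i=18: fresh scan; Z[18]=0
i=19: fresh scan; Z[19]=0
i=20: fresh scan; Z[20]=3 scan→box=[20,23)
i=21: min(r-i=2, Z[1]=0)=0; Z[21]=0
i=22: min(r-i=1, Z[2]=0)=0; Z[22]=0

[23, 0, 0, 1, 4, 0, 0, 2, 0, 0, 1, 0, 0, 1, 0, 0, 0, 0, 0, 0, 3, 0, 0]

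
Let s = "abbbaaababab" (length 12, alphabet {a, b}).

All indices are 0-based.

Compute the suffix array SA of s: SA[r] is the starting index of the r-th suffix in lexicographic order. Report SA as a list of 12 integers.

rank | idx | suffix
   0 |   4 | aaababab
   1 |   5 | aababab
   2 |  10 | ab
   3 |   8 | abab
   4 |   6 | ababab
   5 |   0 | abbbaaababab
   6 |  11 | b
   7 |   3 | baaababab
   8 |   9 | bab
   9 |   7 | babab
  10 |   2 | bbaaababab
  11 |   1 | bbbaaababab

[4, 5, 10, 8, 6, 0, 11, 3, 9, 7, 2, 1]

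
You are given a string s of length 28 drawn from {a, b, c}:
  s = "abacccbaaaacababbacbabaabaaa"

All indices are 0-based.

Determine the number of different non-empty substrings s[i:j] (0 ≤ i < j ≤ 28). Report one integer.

350

rank→(start, suffix):
  0 → (27, 'a')
  1 → (26, 'aa')
  2 → (25, 'aaa')
  3 → (7, 'aaaacababbacbabaabaaa')
  4 → (8, 'aaacababbacbabaabaaa')
  5 → (22, 'aabaaa')
  6 → (9, 'aacababbacbabaabaaa')
  7 → (23, 'abaaa')
  8 → (20, 'abaabaaa')
  9 → (12, 'ababbacbabaabaaa')
  10 → (0, 'abacccbaaaacababbacbabaabaaa')
  11 → (14, 'abbacbabaabaaa')
  12 → (10, 'acababbacbabaabaaa')
  13 → (17, 'acbabaabaaa')
  14 → (2, 'acccbaaaacababbacbabaabaaa')
  15 → (24, 'baaa')
  16 → (6, 'baaaacababbacbabaabaaa')
  17 → (21, 'baabaaa')
  18 → (19, 'babaabaaa')
  19 → (13, 'babbacbabaabaaa')
  20 → (16, 'bacbabaabaaa')
  21 → (1, 'bacccbaaaacababbacbabaabaaa')
  22 → (15, 'bbacbabaabaaa')
  23 → (11, 'cababbacbabaabaaa')
  24 → (5, 'cbaaaacababbacbabaabaaa')
  25 → (18, 'cbabaabaaa')
  26 → (4, 'ccbaaaacababbacbabaabaaa')
  27 → (3, 'cccbaaaacababbacbabaabaaa')

SA = [27, 26, 25, 7, 8, 22, 9, 23, 20, 12, 0, 14, 10, 17, 2, 24, 6, 21, 19, 13, 16, 1, 15, 11, 5, 18, 4, 3]
rank  pair      lcp
   1  s[27:],s[26:]  1  'a'
   2  s[26:],s[25:]  2  'aa'
   3  s[25:],s[7:]  3  'aaa'
   4  s[7:],s[8:]  3  'aaa'
   5  s[8:],s[22:]  2  'aa'
   6  s[22:],s[9:]  2  'aa'
   7  s[9:],s[23:]  1  'a'
   8  s[23:],s[20:]  4  'abaa'
   9  s[20:],s[12:]  3  'aba'
  10  s[12:],s[0:]  3  'aba'
  11  s[0:],s[14:]  2  'ab'
  12  s[14:],s[10:]  1  'a'
  13  s[10:],s[17:]  2  'ac'
  14  s[17:],s[2:]  2  'ac'
  15  s[2:],s[24:]  0  ''
  16  s[24:],s[6:]  4  'baaa'
  17  s[6:],s[21:]  3  'baa'
  18  s[21:],s[19:]  2  'ba'
  19  s[19:],s[13:]  3  'bab'
  20  s[13:],s[16:]  2  'ba'
  21  s[16:],s[1:]  3  'bac'
  22  s[1:],s[15:]  1  'b'
  23  s[15:],s[11:]  0  ''
  24  s[11:],s[5:]  1  'c'
  25  s[5:],s[18:]  3  'cba'
  26  s[18:],s[4:]  1  'c'
  27  s[4:],s[3:]  2  'cc'

n(n+1)/2 = 28·29/2 = 406
Σ LCP = 0 + 1 + 2 + 3 + 3 + 2 + 2 + 1 + 4 + 3 + 3 + 2 + 1 + 2 + 2 + 0 + 4 + 3 + 2 + 3 + 2 + 3 + 1 + 0 + 1 + 3 + 1 + 2 = 56
distinct = 406 − 56 = 350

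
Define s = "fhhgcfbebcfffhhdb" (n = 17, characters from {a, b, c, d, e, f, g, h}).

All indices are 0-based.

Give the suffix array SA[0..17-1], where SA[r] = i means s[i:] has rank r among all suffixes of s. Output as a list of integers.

rank→(start, suffix):
  0 → (16, 'b')
  1 → (8, 'bcfffhhdb')
  2 → (6, 'bebcfffhhdb')
  3 → (4, 'cfbebcfffhhdb')
  4 → (9, 'cfffhhdb')
  5 → (15, 'db')
  6 → (7, 'ebcfffhhdb')
  7 → (5, 'fbebcfffhhdb')
  8 → (10, 'fffhhdb')
  9 → (11, 'ffhhdb')
  10 → (12, 'fhhdb')
  11 → (0, 'fhhgcfbebcfffhhdb')
  12 → (3, 'gcfbebcfffhhdb')
  13 → (14, 'hdb')
  14 → (2, 'hgcfbebcfffhhdb')
  15 → (13, 'hhdb')
  16 → (1, 'hhgcfbebcfffhhdb')

[16, 8, 6, 4, 9, 15, 7, 5, 10, 11, 12, 0, 3, 14, 2, 13, 1]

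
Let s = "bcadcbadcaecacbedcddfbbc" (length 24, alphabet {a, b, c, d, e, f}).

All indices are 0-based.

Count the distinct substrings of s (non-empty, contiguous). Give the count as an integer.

274

rank→(start, suffix):
  0 → (12, 'acbedcddfbbc')
  1 → (6, 'adcaecacbedcddfbbc')
  2 → (2, 'adcbadcaecacbedcddfbbc')
  3 → (9, 'aecacbedcddfbbc')
  4 → (5, 'badcaecacbedcddfbbc')
  5 → (21, 'bbc')
  6 → (22, 'bc')
  7 → (0, 'bcadcbadcaecacbedcddfbbc')
  8 → (14, 'bedcddfbbc')
  9 → (23, 'c')
  10 → (11, 'cacbedcddfbbc')
  11 → (1, 'cadcbadcaecacbedcddfbbc')
  12 → (8, 'caecacbedcddfbbc')
  13 → (4, 'cbadcaecacbedcddfbbc')
  14 → (13, 'cbedcddfbbc')
  15 → (17, 'cddfbbc')
  16 → (7, 'dcaecacbedcddfbbc')
  17 → (3, 'dcbadcaecacbedcddfbbc')
  18 → (16, 'dcddfbbc')
  19 → (18, 'ddfbbc')
  20 → (19, 'dfbbc')
  21 → (10, 'ecacbedcddfbbc')
  22 → (15, 'edcddfbbc')
  23 → (20, 'fbbc')

SA = [12, 6, 2, 9, 5, 21, 22, 0, 14, 23, 11, 1, 8, 4, 13, 17, 7, 3, 16, 18, 19, 10, 15, 20]
rank  pair      lcp
   1  s[12:],s[6:]  1  'a'
   2  s[6:],s[2:]  3  'adc'
   3  s[2:],s[9:]  1  'a'
   4  s[9:],s[5:]  0  ''
   5  s[5:],s[21:]  1  'b'
   6  s[21:],s[22:]  1  'b'
   7  s[22:],s[0:]  2  'bc'
   8  s[0:],s[14:]  1  'b'
   9  s[14:],s[23:]  0  ''
  10  s[23:],s[11:]  1  'c'
  11  s[11:],s[1:]  2  'ca'
  12  s[1:],s[8:]  2  'ca'
  13  s[8:],s[4:]  1  'c'
  14  s[4:],s[13:]  2  'cb'
  15  s[13:],s[17:]  1  'c'
  16  s[17:],s[7:]  0  ''
  17  s[7:],s[3:]  2  'dc'
  18  s[3:],s[16:]  2  'dc'
  19  s[16:],s[18:]  1  'd'
  20  s[18:],s[19:]  1  'd'
  21  s[19:],s[10:]  0  ''
  22  s[10:],s[15:]  1  'e'
  23  s[15:],s[20:]  0  ''

n(n+1)/2 = 24·25/2 = 300
Σ LCP = 0 + 1 + 3 + 1 + 0 + 1 + 1 + 2 + 1 + 0 + 1 + 2 + 2 + 1 + 2 + 1 + 0 + 2 + 2 + 1 + 1 + 0 + 1 + 0 = 26
distinct = 300 − 26 = 274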